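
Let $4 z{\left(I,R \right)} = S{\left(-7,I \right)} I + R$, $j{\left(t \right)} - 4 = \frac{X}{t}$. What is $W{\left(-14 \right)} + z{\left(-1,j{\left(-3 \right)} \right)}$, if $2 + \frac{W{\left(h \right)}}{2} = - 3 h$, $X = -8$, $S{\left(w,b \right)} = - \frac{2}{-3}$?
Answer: $\frac{163}{2} \approx 81.5$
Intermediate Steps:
$S{\left(w,b \right)} = \frac{2}{3}$ ($S{\left(w,b \right)} = \left(-2\right) \left(- \frac{1}{3}\right) = \frac{2}{3}$)
$j{\left(t \right)} = 4 - \frac{8}{t}$
$z{\left(I,R \right)} = \frac{R}{4} + \frac{I}{6}$ ($z{\left(I,R \right)} = \frac{\frac{2 I}{3} + R}{4} = \frac{R + \frac{2 I}{3}}{4} = \frac{R}{4} + \frac{I}{6}$)
$W{\left(h \right)} = -4 - 6 h$ ($W{\left(h \right)} = -4 + 2 \left(- 3 h\right) = -4 - 6 h$)
$W{\left(-14 \right)} + z{\left(-1,j{\left(-3 \right)} \right)} = \left(-4 - -84\right) + \left(\frac{4 - \frac{8}{-3}}{4} + \frac{1}{6} \left(-1\right)\right) = \left(-4 + 84\right) - \left(\frac{1}{6} - \frac{4 - - \frac{8}{3}}{4}\right) = 80 - \left(\frac{1}{6} - \frac{4 + \frac{8}{3}}{4}\right) = 80 + \left(\frac{1}{4} \cdot \frac{20}{3} - \frac{1}{6}\right) = 80 + \left(\frac{5}{3} - \frac{1}{6}\right) = 80 + \frac{3}{2} = \frac{163}{2}$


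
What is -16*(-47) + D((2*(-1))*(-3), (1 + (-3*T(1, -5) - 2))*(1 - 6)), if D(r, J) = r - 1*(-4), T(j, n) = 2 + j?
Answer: 762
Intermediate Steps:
D(r, J) = 4 + r (D(r, J) = r + 4 = 4 + r)
-16*(-47) + D((2*(-1))*(-3), (1 + (-3*T(1, -5) - 2))*(1 - 6)) = -16*(-47) + (4 + (2*(-1))*(-3)) = 752 + (4 - 2*(-3)) = 752 + (4 + 6) = 752 + 10 = 762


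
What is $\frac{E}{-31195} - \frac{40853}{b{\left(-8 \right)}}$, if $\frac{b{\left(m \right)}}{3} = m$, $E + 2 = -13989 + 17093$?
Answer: $\frac{1274334887}{748680} \approx 1702.1$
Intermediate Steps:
$E = 3102$ ($E = -2 + \left(-13989 + 17093\right) = -2 + 3104 = 3102$)
$b{\left(m \right)} = 3 m$
$\frac{E}{-31195} - \frac{40853}{b{\left(-8 \right)}} = \frac{3102}{-31195} - \frac{40853}{3 \left(-8\right)} = 3102 \left(- \frac{1}{31195}\right) - \frac{40853}{-24} = - \frac{3102}{31195} - - \frac{40853}{24} = - \frac{3102}{31195} + \frac{40853}{24} = \frac{1274334887}{748680}$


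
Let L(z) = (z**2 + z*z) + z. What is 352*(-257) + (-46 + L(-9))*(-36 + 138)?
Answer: -79550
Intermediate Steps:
L(z) = z + 2*z**2 (L(z) = (z**2 + z**2) + z = 2*z**2 + z = z + 2*z**2)
352*(-257) + (-46 + L(-9))*(-36 + 138) = 352*(-257) + (-46 - 9*(1 + 2*(-9)))*(-36 + 138) = -90464 + (-46 - 9*(1 - 18))*102 = -90464 + (-46 - 9*(-17))*102 = -90464 + (-46 + 153)*102 = -90464 + 107*102 = -90464 + 10914 = -79550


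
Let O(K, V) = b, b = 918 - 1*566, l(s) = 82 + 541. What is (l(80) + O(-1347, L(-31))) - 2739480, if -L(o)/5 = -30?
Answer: -2738505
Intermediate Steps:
l(s) = 623
b = 352 (b = 918 - 566 = 352)
L(o) = 150 (L(o) = -5*(-30) = 150)
O(K, V) = 352
(l(80) + O(-1347, L(-31))) - 2739480 = (623 + 352) - 2739480 = 975 - 2739480 = -2738505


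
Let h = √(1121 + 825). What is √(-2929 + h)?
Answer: √(-2929 + √1946) ≈ 53.711*I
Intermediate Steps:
h = √1946 ≈ 44.113
√(-2929 + h) = √(-2929 + √1946)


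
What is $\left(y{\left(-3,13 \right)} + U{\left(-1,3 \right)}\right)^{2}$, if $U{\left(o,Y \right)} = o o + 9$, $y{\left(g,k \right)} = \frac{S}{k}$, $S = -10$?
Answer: $\frac{14400}{169} \approx 85.207$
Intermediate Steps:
$y{\left(g,k \right)} = - \frac{10}{k}$
$U{\left(o,Y \right)} = 9 + o^{2}$ ($U{\left(o,Y \right)} = o^{2} + 9 = 9 + o^{2}$)
$\left(y{\left(-3,13 \right)} + U{\left(-1,3 \right)}\right)^{2} = \left(- \frac{10}{13} + \left(9 + \left(-1\right)^{2}\right)\right)^{2} = \left(\left(-10\right) \frac{1}{13} + \left(9 + 1\right)\right)^{2} = \left(- \frac{10}{13} + 10\right)^{2} = \left(\frac{120}{13}\right)^{2} = \frac{14400}{169}$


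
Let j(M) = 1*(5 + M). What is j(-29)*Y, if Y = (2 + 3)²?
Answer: -600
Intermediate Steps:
j(M) = 5 + M
Y = 25 (Y = 5² = 25)
j(-29)*Y = (5 - 29)*25 = -24*25 = -600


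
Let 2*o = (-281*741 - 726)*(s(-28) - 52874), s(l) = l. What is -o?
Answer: -5526857097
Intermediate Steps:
o = 5526857097 (o = ((-281*741 - 726)*(-28 - 52874))/2 = ((-208221 - 726)*(-52902))/2 = (-208947*(-52902))/2 = (1/2)*11053714194 = 5526857097)
-o = -1*5526857097 = -5526857097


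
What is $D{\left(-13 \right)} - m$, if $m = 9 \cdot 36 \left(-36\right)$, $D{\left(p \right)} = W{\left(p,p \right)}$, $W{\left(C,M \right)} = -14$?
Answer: $11650$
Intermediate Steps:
$D{\left(p \right)} = -14$
$m = -11664$ ($m = 324 \left(-36\right) = -11664$)
$D{\left(-13 \right)} - m = -14 - -11664 = -14 + 11664 = 11650$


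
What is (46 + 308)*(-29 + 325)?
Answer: 104784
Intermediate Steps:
(46 + 308)*(-29 + 325) = 354*296 = 104784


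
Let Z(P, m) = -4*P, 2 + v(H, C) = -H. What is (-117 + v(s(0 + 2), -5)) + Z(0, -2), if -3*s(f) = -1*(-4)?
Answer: -353/3 ≈ -117.67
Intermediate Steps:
s(f) = -4/3 (s(f) = -(-1)*(-4)/3 = -⅓*4 = -4/3)
v(H, C) = -2 - H
(-117 + v(s(0 + 2), -5)) + Z(0, -2) = (-117 + (-2 - 1*(-4/3))) - 4*0 = (-117 + (-2 + 4/3)) + 0 = (-117 - ⅔) + 0 = -353/3 + 0 = -353/3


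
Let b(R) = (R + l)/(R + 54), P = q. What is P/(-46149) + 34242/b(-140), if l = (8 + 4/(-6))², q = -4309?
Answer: 305776126169/8952906 ≈ 34154.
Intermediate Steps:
P = -4309
l = 484/9 (l = (8 + 4*(-⅙))² = (8 - ⅔)² = (22/3)² = 484/9 ≈ 53.778)
b(R) = (484/9 + R)/(54 + R) (b(R) = (R + 484/9)/(R + 54) = (484/9 + R)/(54 + R))
P/(-46149) + 34242/b(-140) = -4309/(-46149) + 34242/(((484/9 - 140)/(54 - 140))) = -4309*(-1/46149) + 34242/((-776/9/(-86))) = 4309/46149 + 34242/((-1/86*(-776/9))) = 4309/46149 + 34242/(388/387) = 4309/46149 + 34242*(387/388) = 4309/46149 + 6625827/194 = 305776126169/8952906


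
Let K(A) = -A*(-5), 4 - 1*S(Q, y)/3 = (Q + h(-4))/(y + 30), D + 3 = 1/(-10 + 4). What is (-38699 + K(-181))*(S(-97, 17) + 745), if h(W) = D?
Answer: -1420971718/47 ≈ -3.0233e+7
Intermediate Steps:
D = -19/6 (D = -3 + 1/(-10 + 4) = -3 + 1/(-6) = -3 - 1/6 = -19/6 ≈ -3.1667)
h(W) = -19/6
S(Q, y) = 12 - 3*(-19/6 + Q)/(30 + y) (S(Q, y) = 12 - 3*(Q - 19/6)/(y + 30) = 12 - 3*(-19/6 + Q)/(30 + y))
K(A) = 5*A
(-38699 + K(-181))*(S(-97, 17) + 745) = (-38699 + 5*(-181))*((739 - 6*(-97) + 24*17)/(2*(30 + 17)) + 745) = (-38699 - 905)*((1/2)*(739 + 582 + 408)/47 + 745) = -39604*((1/2)*(1/47)*1729 + 745) = -39604*(1729/94 + 745) = -39604*71759/94 = -1420971718/47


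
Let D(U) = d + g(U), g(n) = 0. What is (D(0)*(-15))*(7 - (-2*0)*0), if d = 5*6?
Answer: -3150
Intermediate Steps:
d = 30
D(U) = 30 (D(U) = 30 + 0 = 30)
(D(0)*(-15))*(7 - (-2*0)*0) = (30*(-15))*(7 - (-2*0)*0) = -450*(7 - 0*0) = -450*(7 - 1*0) = -450*(7 + 0) = -450*7 = -3150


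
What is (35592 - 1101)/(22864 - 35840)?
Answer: -34491/12976 ≈ -2.6581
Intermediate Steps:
(35592 - 1101)/(22864 - 35840) = 34491/(-12976) = 34491*(-1/12976) = -34491/12976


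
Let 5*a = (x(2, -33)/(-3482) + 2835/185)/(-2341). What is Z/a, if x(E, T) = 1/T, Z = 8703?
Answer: -433096657782030/65151739 ≈ -6.6475e+6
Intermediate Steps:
a = -65151739/49764065010 (a = ((1/(-33*(-3482)) + 2835/185)/(-2341))/5 = ((-1/33*(-1/3482) + 2835*(1/185))*(-1/2341))/5 = ((1/114906 + 567/37)*(-1/2341))/5 = ((65151739/4251522)*(-1/2341))/5 = (⅕)*(-65151739/9952813002) = -65151739/49764065010 ≈ -0.0013092)
Z/a = 8703/(-65151739/49764065010) = 8703*(-49764065010/65151739) = -433096657782030/65151739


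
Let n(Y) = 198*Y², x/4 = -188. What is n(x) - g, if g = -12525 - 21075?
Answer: 112003392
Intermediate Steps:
x = -752 (x = 4*(-188) = -752)
g = -33600
n(x) - g = 198*(-752)² - 1*(-33600) = 198*565504 + 33600 = 111969792 + 33600 = 112003392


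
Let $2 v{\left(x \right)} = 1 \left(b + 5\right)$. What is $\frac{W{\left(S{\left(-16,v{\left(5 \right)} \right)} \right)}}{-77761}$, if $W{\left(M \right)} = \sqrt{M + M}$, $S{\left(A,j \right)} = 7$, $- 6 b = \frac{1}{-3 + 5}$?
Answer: $- \frac{\sqrt{14}}{77761} \approx -4.8117 \cdot 10^{-5}$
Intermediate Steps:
$b = - \frac{1}{12}$ ($b = - \frac{1}{6 \left(-3 + 5\right)} = - \frac{1}{6 \cdot 2} = \left(- \frac{1}{6}\right) \frac{1}{2} = - \frac{1}{12} \approx -0.083333$)
$v{\left(x \right)} = \frac{59}{24}$ ($v{\left(x \right)} = \frac{1 \left(- \frac{1}{12} + 5\right)}{2} = \frac{1 \cdot \frac{59}{12}}{2} = \frac{1}{2} \cdot \frac{59}{12} = \frac{59}{24}$)
$W{\left(M \right)} = \sqrt{2} \sqrt{M}$ ($W{\left(M \right)} = \sqrt{2 M} = \sqrt{2} \sqrt{M}$)
$\frac{W{\left(S{\left(-16,v{\left(5 \right)} \right)} \right)}}{-77761} = \frac{\sqrt{2} \sqrt{7}}{-77761} = \sqrt{14} \left(- \frac{1}{77761}\right) = - \frac{\sqrt{14}}{77761}$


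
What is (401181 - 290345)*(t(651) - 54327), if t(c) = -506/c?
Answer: -3919979262188/651 ≈ -6.0215e+9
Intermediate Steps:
(401181 - 290345)*(t(651) - 54327) = (401181 - 290345)*(-506/651 - 54327) = 110836*(-506*1/651 - 54327) = 110836*(-506/651 - 54327) = 110836*(-35367383/651) = -3919979262188/651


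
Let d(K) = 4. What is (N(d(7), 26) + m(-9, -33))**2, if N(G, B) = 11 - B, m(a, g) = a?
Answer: 576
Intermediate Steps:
(N(d(7), 26) + m(-9, -33))**2 = ((11 - 1*26) - 9)**2 = ((11 - 26) - 9)**2 = (-15 - 9)**2 = (-24)**2 = 576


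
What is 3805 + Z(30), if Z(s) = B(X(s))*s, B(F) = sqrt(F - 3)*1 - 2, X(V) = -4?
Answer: 3745 + 30*I*sqrt(7) ≈ 3745.0 + 79.373*I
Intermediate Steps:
B(F) = -2 + sqrt(-3 + F) (B(F) = sqrt(-3 + F)*1 - 2 = sqrt(-3 + F) - 2 = -2 + sqrt(-3 + F))
Z(s) = s*(-2 + I*sqrt(7)) (Z(s) = (-2 + sqrt(-3 - 4))*s = (-2 + sqrt(-7))*s = (-2 + I*sqrt(7))*s = s*(-2 + I*sqrt(7)))
3805 + Z(30) = 3805 + 30*(-2 + I*sqrt(7)) = 3805 + (-60 + 30*I*sqrt(7)) = 3745 + 30*I*sqrt(7)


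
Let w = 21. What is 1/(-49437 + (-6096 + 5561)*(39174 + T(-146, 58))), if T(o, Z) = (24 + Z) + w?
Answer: -1/21062632 ≈ -4.7477e-8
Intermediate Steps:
T(o, Z) = 45 + Z (T(o, Z) = (24 + Z) + 21 = 45 + Z)
1/(-49437 + (-6096 + 5561)*(39174 + T(-146, 58))) = 1/(-49437 + (-6096 + 5561)*(39174 + (45 + 58))) = 1/(-49437 - 535*(39174 + 103)) = 1/(-49437 - 535*39277) = 1/(-49437 - 21013195) = 1/(-21062632) = -1/21062632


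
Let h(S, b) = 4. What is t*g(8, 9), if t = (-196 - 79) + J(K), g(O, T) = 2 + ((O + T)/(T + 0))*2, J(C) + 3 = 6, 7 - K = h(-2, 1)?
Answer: -14144/9 ≈ -1571.6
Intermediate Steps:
K = 3 (K = 7 - 1*4 = 7 - 4 = 3)
J(C) = 3 (J(C) = -3 + 6 = 3)
g(O, T) = 2 + 2*(O + T)/T (g(O, T) = 2 + ((O + T)/T)*2 = 2 + 2*(O + T)/T)
t = -272 (t = (-196 - 79) + 3 = -275 + 3 = -272)
t*g(8, 9) = -272*(4 + 2*8/9) = -272*(4 + 2*8*(⅑)) = -272*(4 + 16/9) = -272*52/9 = -14144/9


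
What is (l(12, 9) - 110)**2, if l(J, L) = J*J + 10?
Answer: 1936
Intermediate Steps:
l(J, L) = 10 + J**2 (l(J, L) = J**2 + 10 = 10 + J**2)
(l(12, 9) - 110)**2 = ((10 + 12**2) - 110)**2 = ((10 + 144) - 110)**2 = (154 - 110)**2 = 44**2 = 1936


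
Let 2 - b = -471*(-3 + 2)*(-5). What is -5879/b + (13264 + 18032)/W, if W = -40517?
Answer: -311964115/95498569 ≈ -3.2667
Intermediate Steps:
b = 2357 (b = 2 - (-471)*(-3 + 2)*(-5) = 2 - (-471)*(-1*(-5)) = 2 - (-471)*5 = 2 - 1*(-2355) = 2 + 2355 = 2357)
-5879/b + (13264 + 18032)/W = -5879/2357 + (13264 + 18032)/(-40517) = -5879*1/2357 + 31296*(-1/40517) = -5879/2357 - 31296/40517 = -311964115/95498569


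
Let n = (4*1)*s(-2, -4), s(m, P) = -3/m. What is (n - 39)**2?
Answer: 1089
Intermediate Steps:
n = 6 (n = (4*1)*(-3/(-2)) = 4*(-3*(-1/2)) = 4*(3/2) = 6)
(n - 39)**2 = (6 - 39)**2 = (-33)**2 = 1089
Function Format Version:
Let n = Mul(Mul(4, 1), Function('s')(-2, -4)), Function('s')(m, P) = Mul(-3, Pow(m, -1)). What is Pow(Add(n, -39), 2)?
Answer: 1089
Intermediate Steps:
n = 6 (n = Mul(Mul(4, 1), Mul(-3, Pow(-2, -1))) = Mul(4, Mul(-3, Rational(-1, 2))) = Mul(4, Rational(3, 2)) = 6)
Pow(Add(n, -39), 2) = Pow(Add(6, -39), 2) = Pow(-33, 2) = 1089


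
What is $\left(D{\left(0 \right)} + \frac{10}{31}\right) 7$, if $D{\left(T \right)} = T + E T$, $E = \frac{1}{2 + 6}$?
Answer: $\frac{70}{31} \approx 2.2581$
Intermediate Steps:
$E = \frac{1}{8} \approx 0.125$
$D{\left(T \right)} = \frac{9 T}{8}$ ($D{\left(T \right)} = T + \frac{T}{8} = \frac{9 T}{8}$)
$\left(D{\left(0 \right)} + \frac{10}{31}\right) 7 = \left(\frac{9}{8} \cdot 0 + \frac{10}{31}\right) 7 = \left(0 + 10 \cdot \frac{1}{31}\right) 7 = \left(0 + \frac{10}{31}\right) 7 = \frac{10}{31} \cdot 7 = \frac{70}{31}$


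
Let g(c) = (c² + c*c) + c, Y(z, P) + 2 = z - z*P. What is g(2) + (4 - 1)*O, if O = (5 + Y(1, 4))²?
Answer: 10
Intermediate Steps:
Y(z, P) = -2 + z - P*z (Y(z, P) = -2 + (z - z*P) = -2 + (z - P*z) = -2 + z - P*z)
g(c) = c + 2*c² (g(c) = (c² + c²) + c = 2*c² + c = c + 2*c²)
O = 0 (O = (5 + (-2 + 1 - 1*4*1))² = (5 + (-2 + 1 - 4))² = (5 - 5)² = 0² = 0)
g(2) + (4 - 1)*O = 2*(1 + 2*2) + (4 - 1)*0 = 2*(1 + 4) + 3*0 = 2*5 + 0 = 10 + 0 = 10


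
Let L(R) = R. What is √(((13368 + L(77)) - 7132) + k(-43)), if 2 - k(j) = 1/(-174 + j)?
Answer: 38*√205933/217 ≈ 79.467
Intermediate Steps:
k(j) = 2 - 1/(-174 + j)
√(((13368 + L(77)) - 7132) + k(-43)) = √(((13368 + 77) - 7132) + (-349 + 2*(-43))/(-174 - 43)) = √((13445 - 7132) + (-349 - 86)/(-217)) = √(6313 - 1/217*(-435)) = √(6313 + 435/217) = √(1370356/217) = 38*√205933/217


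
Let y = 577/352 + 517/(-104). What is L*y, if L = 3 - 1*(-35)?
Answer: -289693/2288 ≈ -126.61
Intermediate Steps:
L = 38 (L = 3 + 35 = 38)
y = -15247/4576 (y = 577*(1/352) + 517*(-1/104) = 577/352 - 517/104 = -15247/4576 ≈ -3.3319)
L*y = 38*(-15247/4576) = -289693/2288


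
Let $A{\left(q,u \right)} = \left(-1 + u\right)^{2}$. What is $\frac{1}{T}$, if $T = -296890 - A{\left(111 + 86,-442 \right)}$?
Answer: $- \frac{1}{493139} \approx -2.0278 \cdot 10^{-6}$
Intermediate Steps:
$T = -493139$ ($T = -296890 - \left(-1 - 442\right)^{2} = -296890 - \left(-443\right)^{2} = -296890 - 196249 = -493139$)
$\frac{1}{T} = \frac{1}{-493139} = - \frac{1}{493139}$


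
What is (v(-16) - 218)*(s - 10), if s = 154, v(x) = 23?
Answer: -28080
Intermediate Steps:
(v(-16) - 218)*(s - 10) = (23 - 218)*(154 - 10) = -195*144 = -28080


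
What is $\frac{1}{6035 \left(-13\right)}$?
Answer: $- \frac{1}{78455} \approx -1.2746 \cdot 10^{-5}$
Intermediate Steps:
$\frac{1}{6035 \left(-13\right)} = \frac{1}{-78455} = - \frac{1}{78455}$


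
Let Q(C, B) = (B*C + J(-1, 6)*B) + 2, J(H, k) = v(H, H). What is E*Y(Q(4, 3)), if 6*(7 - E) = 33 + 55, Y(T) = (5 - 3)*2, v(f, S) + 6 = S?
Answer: -92/3 ≈ -30.667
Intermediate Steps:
v(f, S) = -6 + S
J(H, k) = -6 + H
Q(C, B) = 2 - 7*B + B*C (Q(C, B) = (B*C + (-6 - 1)*B) + 2 = (B*C - 7*B) + 2 = (-7*B + B*C) + 2 = 2 - 7*B + B*C)
Y(T) = 4 (Y(T) = 2*2 = 4)
E = -23/3 (E = 7 - (33 + 55)/6 = 7 - ⅙*88 = 7 - 44/3 = -23/3 ≈ -7.6667)
E*Y(Q(4, 3)) = -23/3*4 = -92/3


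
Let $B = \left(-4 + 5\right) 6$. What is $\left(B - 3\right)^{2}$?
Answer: $9$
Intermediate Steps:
$B = 6$ ($B = 1 \cdot 6 = 6$)
$\left(B - 3\right)^{2} = \left(6 - 3\right)^{2} = 3^{2} = 9$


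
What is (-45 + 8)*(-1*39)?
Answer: 1443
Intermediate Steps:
(-45 + 8)*(-1*39) = -37*(-39) = 1443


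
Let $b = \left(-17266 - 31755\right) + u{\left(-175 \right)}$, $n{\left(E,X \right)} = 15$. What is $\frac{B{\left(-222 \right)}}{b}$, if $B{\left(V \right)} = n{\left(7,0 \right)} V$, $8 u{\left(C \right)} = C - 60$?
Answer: $\frac{8880}{130801} \approx 0.067889$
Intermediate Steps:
$u{\left(C \right)} = - \frac{15}{2} + \frac{C}{8}$ ($u{\left(C \right)} = \frac{C - 60}{8} = \frac{-60 + C}{8} = - \frac{15}{2} + \frac{C}{8}$)
$B{\left(V \right)} = 15 V$
$b = - \frac{392403}{8}$ ($b = \left(-17266 - 31755\right) + \left(- \frac{15}{2} + \frac{1}{8} \left(-175\right)\right) = -49021 - \frac{235}{8} = - \frac{392403}{8} \approx -49050.0$)
$\frac{B{\left(-222 \right)}}{b} = \frac{15 \left(-222\right)}{- \frac{392403}{8}} = \left(-3330\right) \left(- \frac{8}{392403}\right) = \frac{8880}{130801}$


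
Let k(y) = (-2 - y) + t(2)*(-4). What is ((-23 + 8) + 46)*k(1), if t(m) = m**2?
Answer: -589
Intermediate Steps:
k(y) = -18 - y (k(y) = (-2 - y) + 2**2*(-4) = (-2 - y) + 4*(-4) = (-2 - y) - 16 = -18 - y)
((-23 + 8) + 46)*k(1) = ((-23 + 8) + 46)*(-18 - 1*1) = (-15 + 46)*(-18 - 1) = 31*(-19) = -589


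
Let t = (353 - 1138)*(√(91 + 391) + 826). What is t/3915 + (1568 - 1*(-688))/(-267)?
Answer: -12130514/69687 - 157*√482/783 ≈ -178.47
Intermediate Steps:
t = -648410 - 785*√482 (t = -785*(√482 + 826) = -785*(826 + √482) = -648410 - 785*√482 ≈ -6.6564e+5)
t/3915 + (1568 - 1*(-688))/(-267) = (-648410 - 785*√482)/3915 + (1568 - 1*(-688))/(-267) = (-648410 - 785*√482)*(1/3915) + (1568 + 688)*(-1/267) = (-129682/783 - 157*√482/783) + 2256*(-1/267) = (-129682/783 - 157*√482/783) - 752/89 = -12130514/69687 - 157*√482/783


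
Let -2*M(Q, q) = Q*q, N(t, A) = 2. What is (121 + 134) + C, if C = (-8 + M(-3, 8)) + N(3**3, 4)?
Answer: 261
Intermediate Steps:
M(Q, q) = -Q*q/2
C = 6 (C = (-8 - 1/2*(-3)*8) + 2 = (-8 + 12) + 2 = 4 + 2 = 6)
(121 + 134) + C = (121 + 134) + 6 = 255 + 6 = 261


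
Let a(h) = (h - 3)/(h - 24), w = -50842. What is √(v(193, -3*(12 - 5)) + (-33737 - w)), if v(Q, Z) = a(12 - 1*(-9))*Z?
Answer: √17231 ≈ 131.27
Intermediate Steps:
a(h) = (-3 + h)/(-24 + h)
v(Q, Z) = -6*Z (v(Q, Z) = ((-3 + (12 - 1*(-9)))/(-24 + (12 - 1*(-9))))*Z = ((-3 + (12 + 9))/(-24 + (12 + 9)))*Z = ((-3 + 21)/(-24 + 21))*Z = (18/(-3))*Z = (-⅓*18)*Z = -6*Z)
√(v(193, -3*(12 - 5)) + (-33737 - w)) = √(-(-18)*(12 - 5) + (-33737 - 1*(-50842))) = √(-(-18)*7 + (-33737 + 50842)) = √(-6*(-21) + 17105) = √(126 + 17105) = √17231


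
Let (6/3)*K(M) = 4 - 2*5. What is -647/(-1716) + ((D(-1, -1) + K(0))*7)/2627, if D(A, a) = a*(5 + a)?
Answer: 1615585/4507932 ≈ 0.35839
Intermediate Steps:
K(M) = -3 (K(M) = (4 - 2*5)/2 = (4 - 10)/2 = (½)*(-6) = -3)
-647/(-1716) + ((D(-1, -1) + K(0))*7)/2627 = -647/(-1716) + ((-(5 - 1) - 3)*7)/2627 = -647*(-1/1716) + ((-1*4 - 3)*7)*(1/2627) = 647/1716 + ((-4 - 3)*7)*(1/2627) = 647/1716 - 7*7*(1/2627) = 647/1716 - 49*1/2627 = 647/1716 - 49/2627 = 1615585/4507932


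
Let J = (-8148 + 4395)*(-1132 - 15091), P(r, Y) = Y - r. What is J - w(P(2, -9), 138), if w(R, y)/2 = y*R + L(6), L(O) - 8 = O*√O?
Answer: 60887939 - 12*√6 ≈ 6.0888e+7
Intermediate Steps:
L(O) = 8 + O^(3/2) (L(O) = 8 + O*√O = 8 + O^(3/2))
J = 60884919 (J = -3753*(-16223) = 60884919)
w(R, y) = 16 + 12*√6 + 2*R*y (w(R, y) = 2*(y*R + (8 + 6^(3/2))) = 2*(R*y + (8 + 6*√6)) = 2*(8 + 6*√6 + R*y) = 16 + 12*√6 + 2*R*y)
J - w(P(2, -9), 138) = 60884919 - (16 + 12*√6 + 2*(-9 - 1*2)*138) = 60884919 - (16 + 12*√6 + 2*(-9 - 2)*138) = 60884919 - (16 + 12*√6 + 2*(-11)*138) = 60884919 - (16 + 12*√6 - 3036) = 60884919 - (-3020 + 12*√6) = 60884919 + (3020 - 12*√6) = 60887939 - 12*√6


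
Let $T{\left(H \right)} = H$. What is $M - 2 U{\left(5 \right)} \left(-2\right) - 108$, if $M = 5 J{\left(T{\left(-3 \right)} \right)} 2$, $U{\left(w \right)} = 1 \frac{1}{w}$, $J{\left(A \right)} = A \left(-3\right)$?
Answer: $-36$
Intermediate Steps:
$J{\left(A \right)} = - 3 A$
$U{\left(w \right)} = \frac{1}{w}$
$M = 90$ ($M = 5 \left(\left(-3\right) \left(-3\right)\right) 2 = 5 \cdot 9 \cdot 2 = 45 \cdot 2 = 90$)
$M - 2 U{\left(5 \right)} \left(-2\right) - 108 = 90 - \frac{2}{5} \left(-2\right) - 108 = 90 \left(-2\right) \frac{1}{5} \left(-2\right) - 108 = 90 \left(\left(- \frac{2}{5}\right) \left(-2\right)\right) - 108 = 90 \cdot \frac{4}{5} - 108 = 72 - 108 = -36$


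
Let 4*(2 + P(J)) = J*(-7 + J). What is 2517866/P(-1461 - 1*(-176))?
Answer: 2517866/415053 ≈ 6.0664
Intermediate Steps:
P(J) = -2 + J*(-7 + J)/4 (P(J) = -2 + (J*(-7 + J))/4 = -2 + J*(-7 + J)/4)
2517866/P(-1461 - 1*(-176)) = 2517866/(-2 - 7*(-1461 - 1*(-176))/4 + (-1461 - 1*(-176))²/4) = 2517866/(-2 - 7*(-1461 + 176)/4 + (-1461 + 176)²/4) = 2517866/(-2 - 7/4*(-1285) + (¼)*(-1285)²) = 2517866/(-2 + 8995/4 + (¼)*1651225) = 2517866/(-2 + 8995/4 + 1651225/4) = 2517866/415053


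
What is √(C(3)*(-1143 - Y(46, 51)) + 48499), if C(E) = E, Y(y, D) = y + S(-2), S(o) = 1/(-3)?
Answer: 7*√917 ≈ 211.97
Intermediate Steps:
S(o) = -⅓
Y(y, D) = -⅓ + y (Y(y, D) = y - ⅓ = -⅓ + y)
√(C(3)*(-1143 - Y(46, 51)) + 48499) = √(3*(-1143 - (-⅓ + 46)) + 48499) = √(3*(-1143 - 1*137/3) + 48499) = √(3*(-1143 - 137/3) + 48499) = √(3*(-3566/3) + 48499) = √(-3566 + 48499) = √44933 = 7*√917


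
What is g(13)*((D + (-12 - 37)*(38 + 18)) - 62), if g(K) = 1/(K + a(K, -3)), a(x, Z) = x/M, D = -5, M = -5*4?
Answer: -56220/247 ≈ -227.61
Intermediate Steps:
M = -20
a(x, Z) = -x/20 (a(x, Z) = x/(-20) = x*(-1/20) = -x/20)
g(K) = 20/(19*K) (g(K) = 1/(K - K/20) = 1/(19*K/20) = 20/(19*K))
g(13)*((D + (-12 - 37)*(38 + 18)) - 62) = ((20/19)/13)*((-5 + (-12 - 37)*(38 + 18)) - 62) = ((20/19)*(1/13))*((-5 - 49*56) - 62) = 20*((-5 - 2744) - 62)/247 = 20*(-2749 - 62)/247 = (20/247)*(-2811) = -56220/247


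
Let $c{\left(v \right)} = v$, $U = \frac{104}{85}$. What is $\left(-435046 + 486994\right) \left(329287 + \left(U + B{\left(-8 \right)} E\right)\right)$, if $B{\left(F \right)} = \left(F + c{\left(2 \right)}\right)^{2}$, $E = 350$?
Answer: $\frac{1509634802052}{85} \approx 1.776 \cdot 10^{10}$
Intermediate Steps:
$U = \frac{104}{85}$ ($U = 104 \cdot \frac{1}{85} = \frac{104}{85} \approx 1.2235$)
$B{\left(F \right)} = \left(2 + F\right)^{2}$ ($B{\left(F \right)} = \left(F + 2\right)^{2} = \left(2 + F\right)^{2}$)
$\left(-435046 + 486994\right) \left(329287 + \left(U + B{\left(-8 \right)} E\right)\right) = \left(-435046 + 486994\right) \left(329287 + \left(\frac{104}{85} + \left(2 - 8\right)^{2} \cdot 350\right)\right) = 51948 \left(329287 + \left(\frac{104}{85} + \left(-6\right)^{2} \cdot 350\right)\right) = 51948 \left(329287 + \left(\frac{104}{85} + 36 \cdot 350\right)\right) = 51948 \left(329287 + \left(\frac{104}{85} + 12600\right)\right) = 51948 \left(329287 + \frac{1071104}{85}\right) = 51948 \cdot \frac{29060499}{85} = \frac{1509634802052}{85}$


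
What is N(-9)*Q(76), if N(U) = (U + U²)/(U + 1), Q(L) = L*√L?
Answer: -1368*√19 ≈ -5963.0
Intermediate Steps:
Q(L) = L^(3/2)
N(U) = (U + U²)/(1 + U)
N(-9)*Q(76) = -1368*√19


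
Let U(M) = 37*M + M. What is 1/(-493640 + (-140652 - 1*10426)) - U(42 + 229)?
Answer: -6639305965/644718 ≈ -10298.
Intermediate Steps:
U(M) = 38*M
1/(-493640 + (-140652 - 1*10426)) - U(42 + 229) = 1/(-493640 + (-140652 - 1*10426)) - 38*(42 + 229) = 1/(-493640 + (-140652 - 10426)) - 38*271 = 1/(-493640 - 151078) - 1*10298 = 1/(-644718) - 10298 = -1/644718 - 10298 = -6639305965/644718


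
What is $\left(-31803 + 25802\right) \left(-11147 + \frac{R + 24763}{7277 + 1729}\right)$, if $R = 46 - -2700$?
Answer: $\frac{602274600373}{9006} \approx 6.6875 \cdot 10^{7}$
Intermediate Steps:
$R = 2746$ ($R = 46 + 2700 = 2746$)
$\left(-31803 + 25802\right) \left(-11147 + \frac{R + 24763}{7277 + 1729}\right) = \left(-31803 + 25802\right) \left(-11147 + \frac{2746 + 24763}{7277 + 1729}\right) = - 6001 \left(-11147 + \frac{27509}{9006}\right) = \left(-6001\right) \left(- \frac{100362373}{9006}\right) = \frac{602274600373}{9006}$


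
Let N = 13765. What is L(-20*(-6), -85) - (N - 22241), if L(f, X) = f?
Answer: 8596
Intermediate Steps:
L(-20*(-6), -85) - (N - 22241) = -20*(-6) - (13765 - 22241) = 120 - 1*(-8476) = 120 + 8476 = 8596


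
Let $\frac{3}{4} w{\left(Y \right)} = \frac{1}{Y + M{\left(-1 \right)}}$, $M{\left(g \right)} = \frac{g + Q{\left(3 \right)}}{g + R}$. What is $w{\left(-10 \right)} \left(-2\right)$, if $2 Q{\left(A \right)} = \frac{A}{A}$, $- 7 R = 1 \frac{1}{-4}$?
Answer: $\frac{9}{32} \approx 0.28125$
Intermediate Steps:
$R = \frac{1}{28}$ ($R = - \frac{1 \frac{1}{-4}}{7} = - \frac{1 \left(- \frac{1}{4}\right)}{7} = \left(- \frac{1}{7}\right) \left(- \frac{1}{4}\right) = \frac{1}{28} \approx 0.035714$)
$Q{\left(A \right)} = \frac{1}{2}$ ($Q{\left(A \right)} = \frac{A \frac{1}{A}}{2} = \frac{1}{2} \cdot 1 = \frac{1}{2}$)
$M{\left(g \right)} = \frac{\frac{1}{2} + g}{\frac{1}{28} + g}$ ($M{\left(g \right)} = \frac{g + \frac{1}{2}}{g + \frac{1}{28}} = \frac{\frac{1}{2} + g}{\frac{1}{28} + g}$)
$w{\left(Y \right)} = \frac{4}{3 \left(\frac{14}{27} + Y\right)}$ ($w{\left(Y \right)} = \frac{4}{3 \left(Y + \frac{14 \left(1 + 2 \left(-1\right)\right)}{1 + 28 \left(-1\right)}\right)} = \frac{4}{3 \left(Y + \frac{14 \left(1 - 2\right)}{1 - 28}\right)} = \frac{4}{3 \left(Y + 14 \frac{1}{-27} \left(-1\right)\right)} = \frac{4}{3 \left(Y + 14 \left(- \frac{1}{27}\right) \left(-1\right)\right)} = \frac{4}{3 \left(Y + \frac{14}{27}\right)} = \frac{4}{3 \left(\frac{14}{27} + Y\right)}$)
$w{\left(-10 \right)} \left(-2\right) = \frac{36}{14 + 27 \left(-10\right)} \left(-2\right) = \frac{36}{14 - 270} \left(-2\right) = \frac{36}{-256} \left(-2\right) = 36 \left(- \frac{1}{256}\right) \left(-2\right) = \left(- \frac{9}{64}\right) \left(-2\right) = \frac{9}{32}$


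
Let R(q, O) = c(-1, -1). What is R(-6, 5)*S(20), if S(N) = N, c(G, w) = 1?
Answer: 20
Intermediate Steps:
R(q, O) = 1
R(-6, 5)*S(20) = 1*20 = 20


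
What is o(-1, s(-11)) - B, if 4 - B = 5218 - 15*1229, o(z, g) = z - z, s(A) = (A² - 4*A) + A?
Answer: -13221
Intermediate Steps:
s(A) = A² - 3*A
o(z, g) = 0
B = 13221 (B = 4 - (5218 - 15*1229) = 4 - (5218 - 18435) = 4 - 1*(-13217) = 4 + 13217 = 13221)
o(-1, s(-11)) - B = 0 - 1*13221 = 0 - 13221 = -13221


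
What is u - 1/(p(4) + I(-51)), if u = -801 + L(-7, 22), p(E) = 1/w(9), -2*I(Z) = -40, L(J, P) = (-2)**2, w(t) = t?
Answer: -144266/181 ≈ -797.05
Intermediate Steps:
L(J, P) = 4
I(Z) = 20 (I(Z) = -1/2*(-40) = 20)
p(E) = 1/9
u = -797 (u = -801 + 4 = -797)
u - 1/(p(4) + I(-51)) = -797 - 1/(1/9 + 20) = -797 - 1/181/9 = -797 - 1*9/181 = -797 - 9/181 = -144266/181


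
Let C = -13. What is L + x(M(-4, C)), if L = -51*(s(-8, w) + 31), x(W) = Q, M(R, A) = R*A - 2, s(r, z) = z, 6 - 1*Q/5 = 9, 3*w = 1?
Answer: -1613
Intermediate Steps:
w = ⅓ (w = (⅓)*1 = ⅓ ≈ 0.33333)
Q = -15 (Q = 30 - 5*9 = 30 - 45 = -15)
M(R, A) = -2 + A*R (M(R, A) = A*R - 2 = -2 + A*R)
x(W) = -15
L = -1598 (L = -51*(⅓ + 31) = -51*94/3 = -1598)
L + x(M(-4, C)) = -1598 - 15 = -1613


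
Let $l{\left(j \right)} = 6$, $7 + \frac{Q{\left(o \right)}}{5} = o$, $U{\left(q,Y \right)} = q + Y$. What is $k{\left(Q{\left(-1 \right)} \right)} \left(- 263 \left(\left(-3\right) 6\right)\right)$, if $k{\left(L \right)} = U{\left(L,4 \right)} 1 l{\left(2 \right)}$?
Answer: $-1022544$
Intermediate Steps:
$U{\left(q,Y \right)} = Y + q$
$Q{\left(o \right)} = -35 + 5 o$
$k{\left(L \right)} = 24 + 6 L$ ($k{\left(L \right)} = \left(4 + L\right) 1 \cdot 6 = \left(4 + L\right) 6 = 24 + 6 L$)
$k{\left(Q{\left(-1 \right)} \right)} \left(- 263 \left(\left(-3\right) 6\right)\right) = \left(24 + 6 \left(-35 + 5 \left(-1\right)\right)\right) \left(- 263 \left(\left(-3\right) 6\right)\right) = \left(24 + 6 \left(-35 - 5\right)\right) \left(\left(-263\right) \left(-18\right)\right) = \left(24 + 6 \left(-40\right)\right) 4734 = \left(24 - 240\right) 4734 = \left(-216\right) 4734 = -1022544$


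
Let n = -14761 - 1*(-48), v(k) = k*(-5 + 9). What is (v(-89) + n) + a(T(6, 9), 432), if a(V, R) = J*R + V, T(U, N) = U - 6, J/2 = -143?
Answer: -138621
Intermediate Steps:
J = -286 (J = 2*(-143) = -286)
T(U, N) = -6 + U
a(V, R) = V - 286*R (a(V, R) = -286*R + V = V - 286*R)
v(k) = 4*k (v(k) = k*4 = 4*k)
n = -14713 (n = -14761 + 48 = -14713)
(v(-89) + n) + a(T(6, 9), 432) = (4*(-89) - 14713) + ((-6 + 6) - 286*432) = (-356 - 14713) + (0 - 123552) = -15069 - 123552 = -138621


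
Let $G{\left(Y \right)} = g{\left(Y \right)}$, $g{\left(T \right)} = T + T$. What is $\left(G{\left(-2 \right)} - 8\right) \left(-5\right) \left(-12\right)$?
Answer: $-720$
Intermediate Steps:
$g{\left(T \right)} = 2 T$
$G{\left(Y \right)} = 2 Y$
$\left(G{\left(-2 \right)} - 8\right) \left(-5\right) \left(-12\right) = \left(2 \left(-2\right) - 8\right) \left(-5\right) \left(-12\right) = \left(-4 - 8\right) \left(-5\right) \left(-12\right) = \left(-12\right) \left(-5\right) \left(-12\right) = 60 \left(-12\right) = -720$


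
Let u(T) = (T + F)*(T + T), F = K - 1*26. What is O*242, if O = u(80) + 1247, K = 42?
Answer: 4018894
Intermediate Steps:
F = 16 (F = 42 - 1*26 = 42 - 26 = 16)
u(T) = 2*T*(16 + T) (u(T) = (T + 16)*(T + T) = (16 + T)*(2*T) = 2*T*(16 + T))
O = 16607 (O = 2*80*(16 + 80) + 1247 = 2*80*96 + 1247 = 15360 + 1247 = 16607)
O*242 = 16607*242 = 4018894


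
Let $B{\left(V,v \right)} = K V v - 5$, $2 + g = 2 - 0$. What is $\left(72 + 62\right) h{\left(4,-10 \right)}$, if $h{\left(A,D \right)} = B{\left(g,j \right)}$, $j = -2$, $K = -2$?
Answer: $-670$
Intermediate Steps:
$g = 0$ ($g = -2 + \left(2 - 0\right) = -2 + \left(2 + 0\right) = -2 + 2 = 0$)
$B{\left(V,v \right)} = -5 - 2 V v$ ($B{\left(V,v \right)} = - 2 V v - 5 = -5 - 2 V v$)
$h{\left(A,D \right)} = -5$ ($h{\left(A,D \right)} = -5 - 0 \left(-2\right) = -5 + 0 = -5$)
$\left(72 + 62\right) h{\left(4,-10 \right)} = \left(72 + 62\right) \left(-5\right) = 134 \left(-5\right) = -670$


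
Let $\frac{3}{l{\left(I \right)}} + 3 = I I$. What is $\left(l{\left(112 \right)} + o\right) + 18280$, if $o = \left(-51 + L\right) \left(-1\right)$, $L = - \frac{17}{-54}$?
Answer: $\frac{12413796799}{677214} \approx 18331.0$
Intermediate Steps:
$l{\left(I \right)} = \frac{3}{-3 + I^{2}}$ ($l{\left(I \right)} = \frac{3}{-3 + I I} = \frac{3}{-3 + I^{2}}$)
$L = \frac{17}{54}$ ($L = \left(-17\right) \left(- \frac{1}{54}\right) = \frac{17}{54} \approx 0.31481$)
$o = \frac{2737}{54}$ ($o = \left(-51 + \frac{17}{54}\right) \left(-1\right) = \left(- \frac{2737}{54}\right) \left(-1\right) = \frac{2737}{54} \approx 50.685$)
$\left(l{\left(112 \right)} + o\right) + 18280 = \left(\frac{3}{-3 + 112^{2}} + \frac{2737}{54}\right) + 18280 = \left(\frac{3}{-3 + 12544} + \frac{2737}{54}\right) + 18280 = \left(\frac{3}{12541} + \frac{2737}{54}\right) + 18280 = \frac{34324879}{677214} + 18280 = \frac{12413796799}{677214}$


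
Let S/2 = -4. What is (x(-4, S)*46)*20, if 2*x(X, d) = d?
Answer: -3680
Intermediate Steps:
S = -8 (S = 2*(-4) = -8)
x(X, d) = d/2
(x(-4, S)*46)*20 = (((1/2)*(-8))*46)*20 = -4*46*20 = -184*20 = -3680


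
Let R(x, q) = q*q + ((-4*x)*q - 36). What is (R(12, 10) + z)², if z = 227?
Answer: 35721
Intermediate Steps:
R(x, q) = -36 + q² - 4*q*x (R(x, q) = q² + (-4*q*x - 36) = q² + (-36 - 4*q*x) = -36 + q² - 4*q*x)
(R(12, 10) + z)² = ((-36 + 10² - 4*10*12) + 227)² = ((-36 + 100 - 480) + 227)² = (-416 + 227)² = (-189)² = 35721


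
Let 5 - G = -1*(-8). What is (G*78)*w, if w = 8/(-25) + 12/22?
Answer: -14508/275 ≈ -52.756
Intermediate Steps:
G = -3 (G = 5 - (-1)*(-8) = 5 - 1*8 = 5 - 8 = -3)
w = 62/275 (w = 8*(-1/25) + 12*(1/22) = -8/25 + 6/11 = 62/275 ≈ 0.22545)
(G*78)*w = -3*78*(62/275) = -234*62/275 = -14508/275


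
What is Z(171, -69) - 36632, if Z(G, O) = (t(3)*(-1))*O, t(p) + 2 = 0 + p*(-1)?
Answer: -36977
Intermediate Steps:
t(p) = -2 - p (t(p) = -2 + (0 + p*(-1)) = -2 + (0 - p) = -2 - p)
Z(G, O) = 5*O (Z(G, O) = ((-2 - 1*3)*(-1))*O = ((-2 - 3)*(-1))*O = (-5*(-1))*O = 5*O)
Z(171, -69) - 36632 = 5*(-69) - 36632 = -345 - 36632 = -36977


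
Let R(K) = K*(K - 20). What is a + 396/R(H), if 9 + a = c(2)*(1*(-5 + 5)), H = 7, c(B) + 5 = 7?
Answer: -1215/91 ≈ -13.352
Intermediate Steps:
c(B) = 2 (c(B) = -5 + 7 = 2)
a = -9 (a = -9 + 2*(1*(-5 + 5)) = -9 + 2*(1*0) = -9 + 2*0 = -9 + 0 = -9)
R(K) = K*(-20 + K)
a + 396/R(H) = -9 + 396/((7*(-20 + 7))) = -9 + 396/((7*(-13))) = -9 + 396/(-91) = -9 + 396*(-1/91) = -9 - 396/91 = -1215/91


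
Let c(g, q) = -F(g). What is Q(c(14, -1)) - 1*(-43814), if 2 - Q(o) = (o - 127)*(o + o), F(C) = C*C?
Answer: -82800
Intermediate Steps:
F(C) = C²
c(g, q) = -g²
Q(o) = 2 - 2*o*(-127 + o) (Q(o) = 2 - (o - 127)*(o + o) = 2 - (-127 + o)*2*o = 2 - 2*o*(-127 + o))
Q(c(14, -1)) - 1*(-43814) = (2 - 2*(-1*14²)² + 254*(-1*14²)) - 1*(-43814) = (2 - 2*(-1*196)² + 254*(-1*196)) + 43814 = (2 - 2*(-196)² + 254*(-196)) + 43814 = (2 - 2*38416 - 49784) + 43814 = (2 - 76832 - 49784) + 43814 = -126614 + 43814 = -82800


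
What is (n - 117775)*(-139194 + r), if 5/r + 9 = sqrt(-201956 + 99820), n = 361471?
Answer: -3467305016976528/102217 - 2436960*I*sqrt(25534)/102217 ≈ -3.3921e+10 - 3809.6*I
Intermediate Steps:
r = 5/(-9 + 2*I*sqrt(25534)) (r = 5/(-9 + sqrt(-201956 + 99820)) = 5/(-9 + sqrt(-102136)) = 5/(-9 + 2*I*sqrt(25534)) ≈ -0.00044024 - 0.015633*I)
(n - 117775)*(-139194 + r) = (361471 - 117775)*(-139194 + (-45/102217 - 10*I*sqrt(25534)/102217)) = 243696*(-14227993143/102217 - 10*I*sqrt(25534)/102217) = -3467305016976528/102217 - 2436960*I*sqrt(25534)/102217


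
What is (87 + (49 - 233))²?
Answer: 9409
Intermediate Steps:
(87 + (49 - 233))² = (87 - 184)² = (-97)² = 9409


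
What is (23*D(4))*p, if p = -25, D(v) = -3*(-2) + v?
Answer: -5750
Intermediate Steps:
D(v) = 6 + v
(23*D(4))*p = (23*(6 + 4))*(-25) = (23*10)*(-25) = 230*(-25) = -5750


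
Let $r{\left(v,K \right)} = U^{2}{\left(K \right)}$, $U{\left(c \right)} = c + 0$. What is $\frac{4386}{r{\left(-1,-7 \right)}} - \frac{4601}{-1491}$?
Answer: $\frac{966425}{10437} \approx 92.596$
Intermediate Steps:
$U{\left(c \right)} = c$
$r{\left(v,K \right)} = K^{2}$
$\frac{4386}{r{\left(-1,-7 \right)}} - \frac{4601}{-1491} = \frac{4386}{\left(-7\right)^{2}} - \frac{4601}{-1491} = \frac{4386}{49} - - \frac{4601}{1491} = 4386 \cdot \frac{1}{49} + \frac{4601}{1491} = \frac{4386}{49} + \frac{4601}{1491} = \frac{966425}{10437}$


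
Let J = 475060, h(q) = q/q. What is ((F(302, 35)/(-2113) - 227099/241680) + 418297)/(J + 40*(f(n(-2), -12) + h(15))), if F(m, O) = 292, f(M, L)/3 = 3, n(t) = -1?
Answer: 213611111631733/242803082126400 ≈ 0.87977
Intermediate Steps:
f(M, L) = 9 (f(M, L) = 3*3 = 9)
h(q) = 1
((F(302, 35)/(-2113) - 227099/241680) + 418297)/(J + 40*(f(n(-2), -12) + h(15))) = ((292/(-2113) - 227099/241680) + 418297)/(475060 + 40*(9 + 1)) = ((292*(-1/2113) - 227099*1/241680) + 418297)/(475060 + 40*10) = ((-292/2113 - 227099/241680) + 418297)/(475060 + 400) = (-550430747/510669840 + 418297)/475460 = (213611111631733/510669840)*(1/475460) = 213611111631733/242803082126400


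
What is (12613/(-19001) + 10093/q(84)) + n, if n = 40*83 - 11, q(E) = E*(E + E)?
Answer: 887296031045/268142112 ≈ 3309.1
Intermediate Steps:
q(E) = 2*E² (q(E) = E*(2*E) = 2*E²)
n = 3309 (n = 3320 - 11 = 3309)
(12613/(-19001) + 10093/q(84)) + n = (12613/(-19001) + 10093/((2*84²))) + 3309 = (12613*(-1/19001) + 10093/((2*7056))) + 3309 = (-12613/19001 + 10093/14112) + 3309 = 13782437/268142112 + 3309 = 887296031045/268142112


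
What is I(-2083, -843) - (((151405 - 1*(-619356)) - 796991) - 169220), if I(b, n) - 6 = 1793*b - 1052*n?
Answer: -2652527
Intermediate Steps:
I(b, n) = 6 - 1052*n + 1793*b (I(b, n) = 6 + (1793*b - 1052*n) = 6 + (-1052*n + 1793*b) = 6 - 1052*n + 1793*b)
I(-2083, -843) - (((151405 - 1*(-619356)) - 796991) - 169220) = (6 - 1052*(-843) + 1793*(-2083)) - (((151405 - 1*(-619356)) - 796991) - 169220) = (6 + 886836 - 3734819) - (((151405 + 619356) - 796991) - 169220) = -2847977 - ((770761 - 796991) - 169220) = -2847977 - (-26230 - 169220) = -2847977 - 1*(-195450) = -2847977 + 195450 = -2652527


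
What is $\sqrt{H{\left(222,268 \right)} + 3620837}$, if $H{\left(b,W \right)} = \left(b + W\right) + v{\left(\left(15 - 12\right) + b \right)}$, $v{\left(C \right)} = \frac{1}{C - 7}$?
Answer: $\frac{\sqrt{172099944566}}{218} \approx 1903.0$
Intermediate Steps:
$v{\left(C \right)} = \frac{1}{-7 + C}$
$H{\left(b,W \right)} = W + b + \frac{1}{-4 + b}$ ($H{\left(b,W \right)} = \left(b + W\right) + \frac{1}{-7 + \left(\left(15 - 12\right) + b\right)} = \left(W + b\right) + \frac{1}{-7 + \left(3 + b\right)} = \left(W + b\right) + \frac{1}{-4 + b} = W + b + \frac{1}{-4 + b}$)
$\sqrt{H{\left(222,268 \right)} + 3620837} = \sqrt{\frac{1 + \left(-4 + 222\right) \left(268 + 222\right)}{-4 + 222} + 3620837} = \sqrt{\frac{1 + 218 \cdot 490}{218} + 3620837} = \sqrt{\frac{1 + 106820}{218} + 3620837} = \sqrt{\frac{1}{218} \cdot 106821 + 3620837} = \sqrt{\frac{106821}{218} + 3620837} = \sqrt{\frac{789449287}{218}} = \frac{\sqrt{172099944566}}{218}$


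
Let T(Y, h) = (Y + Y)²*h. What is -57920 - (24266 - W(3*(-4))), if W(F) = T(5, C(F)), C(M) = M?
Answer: -83386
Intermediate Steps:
T(Y, h) = 4*h*Y² (T(Y, h) = (2*Y)²*h = (4*Y²)*h = 4*h*Y²)
W(F) = 100*F (W(F) = 4*F*5² = 4*F*25 = 100*F)
-57920 - (24266 - W(3*(-4))) = -57920 - (24266 - 100*3*(-4)) = -57920 - (24266 - 100*(-12)) = -57920 - (24266 - 1*(-1200)) = -57920 - (24266 + 1200) = -57920 - 1*25466 = -57920 - 25466 = -83386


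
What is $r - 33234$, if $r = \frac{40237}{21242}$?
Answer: $- \frac{705916391}{21242} \approx -33232.0$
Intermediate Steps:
$r = \frac{40237}{21242}$ ($r = 40237 \cdot \frac{1}{21242} = \frac{40237}{21242} \approx 1.8942$)
$r - 33234 = \frac{40237}{21242} - 33234 = - \frac{705916391}{21242}$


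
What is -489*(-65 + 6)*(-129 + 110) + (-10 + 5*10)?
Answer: -548129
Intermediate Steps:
-489*(-65 + 6)*(-129 + 110) + (-10 + 5*10) = -(-28851)*(-19) + (-10 + 50) = -489*1121 + 40 = -548169 + 40 = -548129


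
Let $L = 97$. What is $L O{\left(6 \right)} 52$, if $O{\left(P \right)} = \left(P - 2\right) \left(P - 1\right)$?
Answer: $100880$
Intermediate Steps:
$O{\left(P \right)} = \left(-1 + P\right) \left(-2 + P\right)$ ($O{\left(P \right)} = \left(-2 + P\right) \left(-1 + P\right) = \left(-1 + P\right) \left(-2 + P\right)$)
$L O{\left(6 \right)} 52 = 97 \left(2 + 6^{2} - 18\right) 52 = 97 \left(2 + 36 - 18\right) 52 = 97 \cdot 20 \cdot 52 = 1940 \cdot 52 = 100880$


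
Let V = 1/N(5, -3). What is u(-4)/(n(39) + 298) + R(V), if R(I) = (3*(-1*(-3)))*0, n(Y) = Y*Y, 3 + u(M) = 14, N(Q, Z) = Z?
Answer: 11/1819 ≈ 0.0060473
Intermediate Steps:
u(M) = 11 (u(M) = -3 + 14 = 11)
n(Y) = Y²
V = -⅓ (V = 1/(-3) = -⅓ ≈ -0.33333)
R(I) = 0 (R(I) = (3*3)*0 = 9*0 = 0)
u(-4)/(n(39) + 298) + R(V) = 11/(39² + 298) + 0 = 11/(1521 + 298) + 0 = 11/1819 + 0 = 11/1819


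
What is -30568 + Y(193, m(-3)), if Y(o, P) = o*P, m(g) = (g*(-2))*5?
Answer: -24778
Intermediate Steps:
m(g) = -10*g (m(g) = -2*g*5 = -10*g)
Y(o, P) = P*o
-30568 + Y(193, m(-3)) = -30568 - 10*(-3)*193 = -30568 + 30*193 = -30568 + 5790 = -24778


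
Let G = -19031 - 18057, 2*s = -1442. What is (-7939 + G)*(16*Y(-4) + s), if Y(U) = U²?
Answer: 20937555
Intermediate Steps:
s = -721 (s = (½)*(-1442) = -721)
G = -37088
(-7939 + G)*(16*Y(-4) + s) = (-7939 - 37088)*(16*(-4)² - 721) = -45027*(16*16 - 721) = -45027*(256 - 721) = -45027*(-465) = 20937555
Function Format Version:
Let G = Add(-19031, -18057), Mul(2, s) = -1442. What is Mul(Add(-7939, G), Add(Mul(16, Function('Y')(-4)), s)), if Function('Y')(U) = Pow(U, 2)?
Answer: 20937555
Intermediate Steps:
s = -721 (s = Mul(Rational(1, 2), -1442) = -721)
G = -37088
Mul(Add(-7939, G), Add(Mul(16, Function('Y')(-4)), s)) = Mul(Add(-7939, -37088), Add(Mul(16, Pow(-4, 2)), -721)) = Mul(-45027, Add(Mul(16, 16), -721)) = Mul(-45027, Add(256, -721)) = Mul(-45027, -465) = 20937555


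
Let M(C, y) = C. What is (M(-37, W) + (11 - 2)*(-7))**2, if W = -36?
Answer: 10000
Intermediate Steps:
(M(-37, W) + (11 - 2)*(-7))**2 = (-37 + (11 - 2)*(-7))**2 = (-37 + 9*(-7))**2 = (-37 - 63)**2 = (-100)**2 = 10000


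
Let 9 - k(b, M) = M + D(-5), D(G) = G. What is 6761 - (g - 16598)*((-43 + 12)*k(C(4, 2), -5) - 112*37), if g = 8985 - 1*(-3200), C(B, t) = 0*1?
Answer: -20879968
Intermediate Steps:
C(B, t) = 0
k(b, M) = 14 - M (k(b, M) = 9 - (M - 5) = 9 - (-5 + M) = 9 + (5 - M) = 14 - M)
g = 12185 (g = 8985 + 3200 = 12185)
6761 - (g - 16598)*((-43 + 12)*k(C(4, 2), -5) - 112*37) = 6761 - (12185 - 16598)*((-43 + 12)*(14 - 1*(-5)) - 112*37) = 6761 - (-4413)*(-31*(14 + 5) - 4144) = 6761 - (-4413)*(-31*19 - 4144) = 6761 - (-4413)*(-589 - 4144) = 6761 - (-4413)*(-4733) = 6761 - 1*20886729 = 6761 - 20886729 = -20879968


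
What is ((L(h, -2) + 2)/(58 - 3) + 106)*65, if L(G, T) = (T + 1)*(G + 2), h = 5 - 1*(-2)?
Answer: 75699/11 ≈ 6881.7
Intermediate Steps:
h = 7 (h = 5 + 2 = 7)
L(G, T) = (1 + T)*(2 + G)
((L(h, -2) + 2)/(58 - 3) + 106)*65 = (((2 + 7 + 2*(-2) + 7*(-2)) + 2)/(58 - 3) + 106)*65 = (((2 + 7 - 4 - 14) + 2)/55 + 106)*65 = ((-9 + 2)*(1/55) + 106)*65 = (-7*1/55 + 106)*65 = (-7/55 + 106)*65 = (5823/55)*65 = 75699/11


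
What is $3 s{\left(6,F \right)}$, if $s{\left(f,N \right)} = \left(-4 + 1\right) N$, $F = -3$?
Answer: $27$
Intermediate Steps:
$s{\left(f,N \right)} = - 3 N$
$3 s{\left(6,F \right)} = 3 \left(\left(-3\right) \left(-3\right)\right) = 3 \cdot 9 = 27$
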